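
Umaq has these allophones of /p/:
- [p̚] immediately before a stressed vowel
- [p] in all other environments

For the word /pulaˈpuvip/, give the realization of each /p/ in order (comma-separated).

Occurrence 1 (position 1): no conditioning environment matches → elsewhere allophone [p].
Occurrence 2 (position 5): immediately before a stressed vowel → [p̚].
Occurrence 3 (position 9): no conditioning environment matches → elsewhere allophone [p].

[p], [p̚], [p]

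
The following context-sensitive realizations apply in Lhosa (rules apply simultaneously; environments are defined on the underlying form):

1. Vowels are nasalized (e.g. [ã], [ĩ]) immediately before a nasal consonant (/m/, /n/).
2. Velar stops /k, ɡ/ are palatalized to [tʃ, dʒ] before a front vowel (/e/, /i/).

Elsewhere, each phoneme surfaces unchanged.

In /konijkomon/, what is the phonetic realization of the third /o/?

Rule 1 applies to /o/ (between /m/ and /n/: before a nasal consonant) → [õ].

[õ]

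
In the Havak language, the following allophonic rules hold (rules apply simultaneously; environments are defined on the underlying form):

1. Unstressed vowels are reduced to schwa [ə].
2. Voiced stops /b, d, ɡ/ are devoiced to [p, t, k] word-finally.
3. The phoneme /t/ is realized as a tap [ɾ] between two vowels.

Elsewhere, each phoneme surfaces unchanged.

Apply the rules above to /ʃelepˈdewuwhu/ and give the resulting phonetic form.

/ʃ/ (word-initial): no rule targets it → [ʃ].
/e/ (between /ʃ/ and /l/): in an unstressed syllable, so rule 1 applies → [ə].
/l/ (between /e/ and /e/) is unaffected → [l].
/e/ (between /l/ and /p/): in an unstressed syllable, so rule 1 applies → [ə].
/p/ (between /e/ and /d/): no rule targets it → [p].
/d/ — between /p/ and /e/; rule 2 does not apply here → [d].
/e/ (between /d/ and /w/): rule 1 targets it, but not in an unstressed syllable → unchanged [e].
/w/ — not in any rule's target class → [w].
Rule 1 applies to /u/ (between /w/ and /w/: in an unstressed syllable) → [ə].
/w/ (between /u/ and /h/): no rule targets it → [w].
/h/ stays [h].
/u/ — word-final, in an unstressed syllable — surfaces as [ə] (rule 1).

[ʃələpˈdewəwhə]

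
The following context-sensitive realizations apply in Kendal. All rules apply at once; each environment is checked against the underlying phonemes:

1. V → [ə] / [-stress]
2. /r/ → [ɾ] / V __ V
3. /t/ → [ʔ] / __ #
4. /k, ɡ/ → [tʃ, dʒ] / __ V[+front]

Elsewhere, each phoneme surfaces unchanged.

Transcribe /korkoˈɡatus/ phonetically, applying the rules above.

[kərkəˈɡatəs]

/k/ — word-initial; rule 4 does not apply here → [k].
/o/ — between /k/ and /r/, in an unstressed syllable — surfaces as [ə] (rule 1).
/r/ (between /o/ and /k/) fails the environment for rule 2, so it stays [r].
/k/ (between /r/ and /o/) fails the environment for rule 4, so it stays [k].
/o/ (between /k/ and /ɡ/): in an unstressed syllable, so rule 1 applies → [ə].
/ɡ/ (between /o/ and /a/) fails the environment for rule 4, so it stays [ɡ].
/a/ (between /ɡ/ and /t/) fails the environment for rule 1, so it stays [a].
/t/ — between /a/ and /u/; rule 3 does not apply here → [t].
/u/ (between /t/ and /s/): in an unstressed syllable, so rule 1 applies → [ə].
/s/ stays [s].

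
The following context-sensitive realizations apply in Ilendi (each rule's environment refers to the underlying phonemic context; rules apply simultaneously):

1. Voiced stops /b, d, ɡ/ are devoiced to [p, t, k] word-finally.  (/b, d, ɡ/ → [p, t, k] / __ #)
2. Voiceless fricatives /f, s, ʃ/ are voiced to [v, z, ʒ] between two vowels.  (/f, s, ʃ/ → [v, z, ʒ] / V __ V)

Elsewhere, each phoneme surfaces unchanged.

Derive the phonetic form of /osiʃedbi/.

[oziʒedbi]

/o/ (word-initial) is unaffected → [o].
/s/ — between /o/ and /i/, between two vowels — surfaces as [z] (rule 2).
/i/ (between /s/ and /ʃ/) is unaffected → [i].
/ʃ/ (between /i/ and /e/): between two vowels, so rule 2 applies → [ʒ].
/e/ (between /ʃ/ and /d/): no rule targets it → [e].
/d/ (between /e/ and /b/) is in the target of rule 1 but the environment (word-finally) is not met → [d].
/b/ (between /d/ and /i/) fails the environment for rule 1, so it stays [b].
/i/ (word-final): no rule targets it → [i].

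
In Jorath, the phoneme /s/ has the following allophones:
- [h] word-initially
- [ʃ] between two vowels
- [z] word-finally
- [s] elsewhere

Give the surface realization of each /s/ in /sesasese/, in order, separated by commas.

Occurrence 1 (position 1): word-initially → [h].
Occurrence 2 (position 3): between two vowels → [ʃ].
Occurrence 3 (position 5): between two vowels → [ʃ].
Occurrence 4 (position 7): between two vowels → [ʃ].

[h], [ʃ], [ʃ], [ʃ]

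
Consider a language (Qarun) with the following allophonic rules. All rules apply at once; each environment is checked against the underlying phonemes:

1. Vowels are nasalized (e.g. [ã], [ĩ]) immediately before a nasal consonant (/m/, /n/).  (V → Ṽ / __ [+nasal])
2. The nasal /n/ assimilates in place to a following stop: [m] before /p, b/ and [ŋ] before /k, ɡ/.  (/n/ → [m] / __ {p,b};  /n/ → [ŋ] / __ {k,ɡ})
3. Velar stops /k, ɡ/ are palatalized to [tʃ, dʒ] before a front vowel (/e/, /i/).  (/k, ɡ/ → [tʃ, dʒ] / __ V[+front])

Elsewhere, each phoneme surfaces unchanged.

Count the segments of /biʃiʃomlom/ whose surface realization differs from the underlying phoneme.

2

Segments that undergo a rule: /o/ → [õ] (rule 1); /o/ → [õ] (rule 1).
All other segments surface unchanged.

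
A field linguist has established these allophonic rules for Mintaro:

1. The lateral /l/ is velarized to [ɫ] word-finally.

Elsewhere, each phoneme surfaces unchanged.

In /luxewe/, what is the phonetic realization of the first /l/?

/l/ (word-initial): rule 1 targets it, but not word-finally → unchanged [l].

[l]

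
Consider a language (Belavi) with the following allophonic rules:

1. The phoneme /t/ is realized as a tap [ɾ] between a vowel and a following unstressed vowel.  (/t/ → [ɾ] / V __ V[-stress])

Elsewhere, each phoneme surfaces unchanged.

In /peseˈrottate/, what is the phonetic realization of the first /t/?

[t]

/t/ — between /o/ and /t/; rule 1 does not apply here → [t].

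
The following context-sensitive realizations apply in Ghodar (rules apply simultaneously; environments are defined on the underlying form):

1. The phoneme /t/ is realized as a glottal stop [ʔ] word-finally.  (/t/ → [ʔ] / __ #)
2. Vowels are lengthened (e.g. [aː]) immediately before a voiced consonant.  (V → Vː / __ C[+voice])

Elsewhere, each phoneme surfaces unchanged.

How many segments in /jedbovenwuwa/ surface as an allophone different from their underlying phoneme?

Segments that undergo a rule: /e/ → [eː] (rule 2); /o/ → [oː] (rule 2); /e/ → [eː] (rule 2); /u/ → [uː] (rule 2).
All other segments surface unchanged.

4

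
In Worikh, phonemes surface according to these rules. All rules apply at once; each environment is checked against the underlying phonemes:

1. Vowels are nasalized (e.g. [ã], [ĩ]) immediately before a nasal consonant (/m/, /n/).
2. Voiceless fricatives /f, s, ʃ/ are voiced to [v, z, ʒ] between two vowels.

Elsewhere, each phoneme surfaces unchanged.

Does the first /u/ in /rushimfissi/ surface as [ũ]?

No

/u/ (between /r/ and /s/) is in the target of rule 1 but the environment (before a nasal consonant) is not met → [u].
The actual realization is [u], not [ũ].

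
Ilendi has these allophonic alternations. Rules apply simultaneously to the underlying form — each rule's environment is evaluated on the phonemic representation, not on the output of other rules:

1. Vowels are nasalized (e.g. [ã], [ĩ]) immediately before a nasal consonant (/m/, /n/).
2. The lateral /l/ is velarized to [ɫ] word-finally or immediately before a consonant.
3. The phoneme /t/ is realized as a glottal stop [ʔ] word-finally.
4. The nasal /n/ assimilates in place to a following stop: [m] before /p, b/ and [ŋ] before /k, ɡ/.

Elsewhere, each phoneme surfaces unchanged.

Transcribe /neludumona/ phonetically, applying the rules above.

/n/ — word-initial; rule 4 does not apply here → [n].
/e/ — between /n/ and /l/; rule 1 does not apply here → [e].
/l/ (between /e/ and /u/) is in the target of rule 2 but the environment (word-finally or immediately before a consonant) is not met → [l].
/u/ (between /l/ and /d/): rule 1 targets it, but not before a nasal consonant → unchanged [u].
/u/ — between /d/ and /m/, before a nasal consonant — surfaces as [ũ] (rule 1).
Rule 1 applies to /o/ (between /m/ and /n/: before a nasal consonant) → [õ].
/n/ (between /o/ and /a/): rule 4 targets it, but not before a labial or velar stop → unchanged [n].
/a/ — word-final; rule 1 does not apply here → [a].

[neludũmõna]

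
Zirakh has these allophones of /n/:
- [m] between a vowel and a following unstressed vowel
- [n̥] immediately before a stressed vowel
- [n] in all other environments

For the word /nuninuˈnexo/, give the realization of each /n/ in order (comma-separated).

[n], [m], [m], [n̥]

Occurrence 1 (position 1): no conditioning environment matches → elsewhere allophone [n].
Occurrence 2 (position 3): between a vowel and a following unstressed vowel → [m].
Occurrence 3 (position 5): between a vowel and a following unstressed vowel → [m].
Occurrence 4 (position 7): immediately before a stressed vowel → [n̥].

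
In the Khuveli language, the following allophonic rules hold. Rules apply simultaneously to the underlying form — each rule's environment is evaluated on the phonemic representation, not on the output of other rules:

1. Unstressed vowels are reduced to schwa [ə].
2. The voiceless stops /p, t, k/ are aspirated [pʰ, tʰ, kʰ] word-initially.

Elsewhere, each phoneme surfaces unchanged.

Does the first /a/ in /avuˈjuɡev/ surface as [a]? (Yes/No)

/a/ (word-initial): in an unstressed syllable, so rule 1 applies → [ə].
The actual realization is [ə], not [a].

No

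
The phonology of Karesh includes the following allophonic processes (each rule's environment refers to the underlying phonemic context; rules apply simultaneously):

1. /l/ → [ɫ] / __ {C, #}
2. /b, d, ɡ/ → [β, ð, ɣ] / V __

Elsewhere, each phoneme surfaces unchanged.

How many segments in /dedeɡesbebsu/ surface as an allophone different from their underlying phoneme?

3

Segments that undergo a rule: /d/ → [ð] (rule 2); /ɡ/ → [ɣ] (rule 2); /b/ → [β] (rule 2).
All other segments surface unchanged.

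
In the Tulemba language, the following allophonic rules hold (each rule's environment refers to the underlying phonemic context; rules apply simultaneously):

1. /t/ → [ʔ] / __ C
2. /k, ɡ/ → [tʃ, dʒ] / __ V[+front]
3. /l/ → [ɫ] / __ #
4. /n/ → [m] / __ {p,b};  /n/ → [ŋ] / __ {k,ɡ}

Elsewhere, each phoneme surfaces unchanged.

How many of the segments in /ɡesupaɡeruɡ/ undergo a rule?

2

Segments that undergo a rule: /ɡ/ → [dʒ] (rule 2); /ɡ/ → [dʒ] (rule 2).
All other segments surface unchanged.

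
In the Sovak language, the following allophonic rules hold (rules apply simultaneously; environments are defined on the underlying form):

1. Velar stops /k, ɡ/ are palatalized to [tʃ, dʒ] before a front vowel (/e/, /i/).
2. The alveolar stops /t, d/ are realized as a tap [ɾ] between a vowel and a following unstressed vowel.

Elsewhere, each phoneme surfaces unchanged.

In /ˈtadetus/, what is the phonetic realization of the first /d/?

/d/ (between /a/ and /e/) occurs between a vowel and a following unstressed vowel → [ɾ] by rule 2.

[ɾ]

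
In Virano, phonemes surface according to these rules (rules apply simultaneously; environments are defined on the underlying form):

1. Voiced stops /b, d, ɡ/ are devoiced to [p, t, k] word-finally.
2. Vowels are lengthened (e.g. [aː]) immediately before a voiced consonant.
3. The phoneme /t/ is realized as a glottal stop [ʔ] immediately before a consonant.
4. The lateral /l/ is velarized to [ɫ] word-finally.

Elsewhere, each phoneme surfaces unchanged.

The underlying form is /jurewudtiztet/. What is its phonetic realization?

/j/ stays [j].
/u/ meets the environment for rule 2 (before a voiced consonant) → [uː].
/r/ (between /u/ and /e/) is unaffected → [r].
/e/ (between /r/ and /w/): before a voiced consonant, so rule 2 applies → [eː].
/w/ (between /e/ and /u/): no rule targets it → [w].
Rule 2 applies to /u/ (between /w/ and /d/: before a voiced consonant) → [uː].
/d/ (between /u/ and /t/) is in the target of rule 1 but the environment (word-finally) is not met → [d].
/t/ (between /d/ and /i/) fails the environment for rule 3, so it stays [t].
Rule 2 applies to /i/ (between /t/ and /z/: before a voiced consonant) → [iː].
/z/ — not in any rule's target class → [z].
/t/ — between /z/ and /e/; rule 3 does not apply here → [t].
/e/ — between /t/ and /t/; rule 2 does not apply here → [e].
/t/ — word-final; rule 3 does not apply here → [t].

[juːreːwuːdtiːztet]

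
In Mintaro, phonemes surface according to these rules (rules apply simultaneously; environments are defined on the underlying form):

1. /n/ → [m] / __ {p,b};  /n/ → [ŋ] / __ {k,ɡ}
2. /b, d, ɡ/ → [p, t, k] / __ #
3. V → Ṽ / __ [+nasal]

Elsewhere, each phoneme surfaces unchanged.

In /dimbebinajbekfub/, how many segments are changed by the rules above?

Segments that undergo a rule: /i/ → [ĩ] (rule 3); /i/ → [ĩ] (rule 3); /b/ → [p] (rule 2).
All other segments surface unchanged.

3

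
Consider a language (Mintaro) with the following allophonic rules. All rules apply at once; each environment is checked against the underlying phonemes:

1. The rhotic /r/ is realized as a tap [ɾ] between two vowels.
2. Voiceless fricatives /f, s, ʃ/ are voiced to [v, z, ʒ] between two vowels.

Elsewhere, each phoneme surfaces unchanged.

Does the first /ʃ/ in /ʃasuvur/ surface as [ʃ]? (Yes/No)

Yes

/ʃ/ (word-initial) is in the target of rule 2 but the environment (between two vowels) is not met → [ʃ].
The actual realization is [ʃ], which matches [ʃ].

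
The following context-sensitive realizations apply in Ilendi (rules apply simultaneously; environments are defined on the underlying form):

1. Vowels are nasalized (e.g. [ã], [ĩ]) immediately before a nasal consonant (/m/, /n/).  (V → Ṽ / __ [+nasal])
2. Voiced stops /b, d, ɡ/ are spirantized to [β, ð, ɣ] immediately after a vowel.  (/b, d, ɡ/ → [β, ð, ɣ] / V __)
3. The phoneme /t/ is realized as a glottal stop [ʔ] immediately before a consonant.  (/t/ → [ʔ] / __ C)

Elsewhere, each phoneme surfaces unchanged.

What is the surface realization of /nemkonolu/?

/n/ (word-initial) is unaffected → [n].
Rule 1 applies to /e/ (between /n/ and /m/: before a nasal consonant) → [ẽ].
/m/ — not in any rule's target class → [m].
/k/ (between /m/ and /o/) is unaffected → [k].
/o/ meets the environment for rule 1 (before a nasal consonant) → [õ].
/n/ (between /o/ and /o/) is unaffected → [n].
/o/ (between /n/ and /l/) is in the target of rule 1 but the environment (before a nasal consonant) is not met → [o].
/l/ (between /o/ and /u/) is unaffected → [l].
/u/ (word-final) fails the environment for rule 1, so it stays [u].

[nẽmkõnolu]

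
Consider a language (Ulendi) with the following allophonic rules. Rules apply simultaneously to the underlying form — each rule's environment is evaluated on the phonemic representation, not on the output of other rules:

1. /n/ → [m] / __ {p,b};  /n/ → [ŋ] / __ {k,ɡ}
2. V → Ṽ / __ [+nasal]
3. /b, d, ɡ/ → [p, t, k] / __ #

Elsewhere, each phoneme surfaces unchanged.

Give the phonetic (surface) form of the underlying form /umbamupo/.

Rule 2 applies to /u/ (word-initial: before a nasal consonant) → [ũ].
/m/ — not in any rule's target class → [m].
/b/ (between /m/ and /a/): rule 3 targets it, but not word-finally → unchanged [b].
Rule 2 applies to /a/ (between /b/ and /m/: before a nasal consonant) → [ã].
/m/ (between /a/ and /u/) is unaffected → [m].
/u/ — between /m/ and /p/; rule 2 does not apply here → [u].
/p/ stays [p].
/o/ (word-final) fails the environment for rule 2, so it stays [o].

[ũmbãmupo]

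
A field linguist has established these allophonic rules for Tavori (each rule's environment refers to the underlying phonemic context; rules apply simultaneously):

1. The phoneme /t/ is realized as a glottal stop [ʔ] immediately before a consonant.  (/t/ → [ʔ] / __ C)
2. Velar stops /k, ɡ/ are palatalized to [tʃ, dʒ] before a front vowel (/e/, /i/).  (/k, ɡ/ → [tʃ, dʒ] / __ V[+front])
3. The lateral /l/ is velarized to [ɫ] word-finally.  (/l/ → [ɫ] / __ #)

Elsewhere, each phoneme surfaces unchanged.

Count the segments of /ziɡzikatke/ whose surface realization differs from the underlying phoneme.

2

Segments that undergo a rule: /t/ → [ʔ] (rule 1); /k/ → [tʃ] (rule 2).
All other segments surface unchanged.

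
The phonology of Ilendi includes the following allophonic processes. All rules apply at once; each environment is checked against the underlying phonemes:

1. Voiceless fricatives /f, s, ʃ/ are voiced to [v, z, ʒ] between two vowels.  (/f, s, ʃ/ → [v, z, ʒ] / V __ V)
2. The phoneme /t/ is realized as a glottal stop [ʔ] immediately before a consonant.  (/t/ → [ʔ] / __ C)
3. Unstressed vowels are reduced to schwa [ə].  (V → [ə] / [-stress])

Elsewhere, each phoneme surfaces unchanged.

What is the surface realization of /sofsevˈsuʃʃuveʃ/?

/s/ (word-initial): rule 1 targets it, but not between two vowels → unchanged [s].
/o/ — between /s/ and /f/, in an unstressed syllable — surfaces as [ə] (rule 3).
/f/ (between /o/ and /s/): rule 1 targets it, but not between two vowels → unchanged [f].
/s/ (between /f/ and /e/): rule 1 targets it, but not between two vowels → unchanged [s].
/e/ (between /s/ and /v/) occurs in an unstressed syllable → [ə] by rule 3.
/v/ stays [v].
/s/ (between /v/ and /u/) is in the target of rule 1 but the environment (between two vowels) is not met → [s].
/u/ — between /s/ and /ʃ/; rule 3 does not apply here → [u].
/ʃ/ (between /u/ and /ʃ/) is in the target of rule 1 but the environment (between two vowels) is not met → [ʃ].
/ʃ/ — between /ʃ/ and /u/; rule 1 does not apply here → [ʃ].
/u/ meets the environment for rule 3 (in an unstressed syllable) → [ə].
/v/ (between /u/ and /e/): no rule targets it → [v].
/e/ — between /v/ and /ʃ/, in an unstressed syllable — surfaces as [ə] (rule 3).
/ʃ/ (word-final) fails the environment for rule 1, so it stays [ʃ].

[səfsəvˈsuʃʃəvəʃ]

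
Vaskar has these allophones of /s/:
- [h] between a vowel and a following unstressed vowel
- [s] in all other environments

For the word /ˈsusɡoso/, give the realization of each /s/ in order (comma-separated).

[s], [s], [h]

Occurrence 1 (position 1): no conditioning environment matches → elsewhere allophone [s].
Occurrence 2 (position 3): no conditioning environment matches → elsewhere allophone [s].
Occurrence 3 (position 6): between a vowel and a following unstressed vowel → [h].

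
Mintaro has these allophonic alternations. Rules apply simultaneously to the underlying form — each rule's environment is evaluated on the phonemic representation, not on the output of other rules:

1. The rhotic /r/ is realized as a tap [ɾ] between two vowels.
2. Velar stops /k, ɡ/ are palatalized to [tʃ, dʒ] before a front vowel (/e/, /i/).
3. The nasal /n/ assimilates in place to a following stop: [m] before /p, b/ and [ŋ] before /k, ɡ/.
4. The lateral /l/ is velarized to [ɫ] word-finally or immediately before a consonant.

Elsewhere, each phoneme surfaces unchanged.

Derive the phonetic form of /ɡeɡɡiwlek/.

/ɡ/ — word-initial, before a front vowel — surfaces as [dʒ] (rule 2).
/e/ stays [e].
/ɡ/ (between /e/ and /ɡ/) fails the environment for rule 2, so it stays [ɡ].
/ɡ/ meets the environment for rule 2 (before a front vowel) → [dʒ].
/i/ (between /ɡ/ and /w/) is unaffected → [i].
/w/ (between /i/ and /l/): no rule targets it → [w].
/l/ (between /w/ and /e/) fails the environment for rule 4, so it stays [l].
/e/ — not in any rule's target class → [e].
/k/ (word-final) fails the environment for rule 2, so it stays [k].

[dʒeɡdʒiwlek]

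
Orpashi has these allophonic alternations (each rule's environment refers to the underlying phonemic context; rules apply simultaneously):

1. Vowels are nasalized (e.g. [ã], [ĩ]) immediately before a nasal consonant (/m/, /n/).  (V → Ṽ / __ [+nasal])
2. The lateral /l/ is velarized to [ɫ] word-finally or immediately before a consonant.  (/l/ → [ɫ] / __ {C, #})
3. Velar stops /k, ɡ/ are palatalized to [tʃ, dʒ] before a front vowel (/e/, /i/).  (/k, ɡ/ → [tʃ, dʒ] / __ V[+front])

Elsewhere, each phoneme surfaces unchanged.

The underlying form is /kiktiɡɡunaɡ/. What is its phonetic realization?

/k/ — word-initial, before a front vowel — surfaces as [tʃ] (rule 3).
/i/ (between /k/ and /k/) is in the target of rule 1 but the environment (before a nasal consonant) is not met → [i].
/k/ (between /i/ and /t/): rule 3 targets it, but not before a front vowel → unchanged [k].
/i/ (between /t/ and /ɡ/) fails the environment for rule 1, so it stays [i].
/ɡ/ — between /i/ and /ɡ/; rule 3 does not apply here → [ɡ].
/ɡ/ (between /ɡ/ and /u/): rule 3 targets it, but not before a front vowel → unchanged [ɡ].
/u/ (between /ɡ/ and /n/): before a nasal consonant, so rule 1 applies → [ũ].
/a/ (between /n/ and /ɡ/) fails the environment for rule 1, so it stays [a].
/ɡ/ (word-final): rule 3 targets it, but not before a front vowel → unchanged [ɡ].

[tʃiktiɡɡũnaɡ]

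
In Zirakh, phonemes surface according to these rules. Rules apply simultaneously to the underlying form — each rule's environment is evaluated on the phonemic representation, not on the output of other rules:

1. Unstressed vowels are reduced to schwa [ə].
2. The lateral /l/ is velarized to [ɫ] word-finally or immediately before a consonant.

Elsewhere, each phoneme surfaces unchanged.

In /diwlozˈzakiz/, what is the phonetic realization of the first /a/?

/a/ (between /z/ and /k/) fails the environment for rule 1, so it stays [a].

[a]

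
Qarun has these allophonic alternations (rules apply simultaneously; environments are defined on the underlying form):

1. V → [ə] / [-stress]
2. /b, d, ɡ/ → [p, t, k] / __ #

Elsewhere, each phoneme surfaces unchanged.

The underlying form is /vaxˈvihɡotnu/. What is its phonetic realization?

[vəxˈvihɡətnə]

/a/ (between /v/ and /x/): in an unstressed syllable, so rule 1 applies → [ə].
/i/ (between /v/ and /h/) fails the environment for rule 1, so it stays [i].
/ɡ/ — between /h/ and /o/; rule 2 does not apply here → [ɡ].
Rule 1 applies to /o/ (between /ɡ/ and /t/: in an unstressed syllable) → [ə].
/u/ — word-final, in an unstressed syllable — surfaces as [ə] (rule 1).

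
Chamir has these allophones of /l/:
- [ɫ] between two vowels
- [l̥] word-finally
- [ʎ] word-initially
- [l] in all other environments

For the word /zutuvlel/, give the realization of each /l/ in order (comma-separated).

Occurrence 1 (position 6): no conditioning environment matches → elsewhere allophone [l].
Occurrence 2 (position 8): word-finally → [l̥].

[l], [l̥]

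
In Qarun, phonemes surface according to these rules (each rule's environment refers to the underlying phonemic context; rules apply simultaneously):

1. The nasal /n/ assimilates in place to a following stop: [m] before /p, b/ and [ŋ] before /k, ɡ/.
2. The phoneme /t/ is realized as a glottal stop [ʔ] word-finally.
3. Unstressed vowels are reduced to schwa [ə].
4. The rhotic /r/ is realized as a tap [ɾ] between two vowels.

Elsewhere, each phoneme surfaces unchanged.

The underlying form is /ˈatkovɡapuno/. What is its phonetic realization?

[ˈatkəvɡəpənə]

/a/ (word-initial) fails the environment for rule 3, so it stays [a].
/t/ (between /a/ and /k/): rule 2 targets it, but not word-finally → unchanged [t].
/k/ stays [k].
/o/ meets the environment for rule 3 (in an unstressed syllable) → [ə].
/v/ (between /o/ and /ɡ/) is unaffected → [v].
/ɡ/ stays [ɡ].
/a/ (between /ɡ/ and /p/): in an unstressed syllable, so rule 3 applies → [ə].
/p/ — not in any rule's target class → [p].
/u/ (between /p/ and /n/) occurs in an unstressed syllable → [ə] by rule 3.
/n/ (between /u/ and /o/): rule 1 targets it, but not before a labial or velar stop → unchanged [n].
/o/ (word-final): in an unstressed syllable, so rule 3 applies → [ə].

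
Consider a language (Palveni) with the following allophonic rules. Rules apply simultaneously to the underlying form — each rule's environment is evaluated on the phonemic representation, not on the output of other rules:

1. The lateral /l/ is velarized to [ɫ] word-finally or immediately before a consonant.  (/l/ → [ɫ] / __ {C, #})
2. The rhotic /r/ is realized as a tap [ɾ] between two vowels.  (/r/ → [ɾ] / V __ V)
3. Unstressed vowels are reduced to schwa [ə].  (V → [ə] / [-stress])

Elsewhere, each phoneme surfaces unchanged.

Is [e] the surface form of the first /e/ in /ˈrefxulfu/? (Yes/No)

Yes

/e/ (between /r/ and /f/): rule 3 targets it, but not in an unstressed syllable → unchanged [e].
The actual realization is [e], which matches [e].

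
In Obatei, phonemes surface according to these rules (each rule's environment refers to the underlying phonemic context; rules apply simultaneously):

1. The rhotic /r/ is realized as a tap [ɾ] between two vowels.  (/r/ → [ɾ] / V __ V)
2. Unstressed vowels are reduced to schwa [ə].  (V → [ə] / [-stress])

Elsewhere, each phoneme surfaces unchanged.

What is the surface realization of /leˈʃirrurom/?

[ləˈʃirrəɾəm]

/l/ (word-initial): no rule targets it → [l].
Rule 2 applies to /e/ (between /l/ and /ʃ/: in an unstressed syllable) → [ə].
/ʃ/ — not in any rule's target class → [ʃ].
/i/ (between /ʃ/ and /r/): rule 2 targets it, but not in an unstressed syllable → unchanged [i].
/r/ (between /i/ and /r/) fails the environment for rule 1, so it stays [r].
/r/ (between /r/ and /u/): rule 1 targets it, but not between two vowels → unchanged [r].
/u/ meets the environment for rule 2 (in an unstressed syllable) → [ə].
/r/ (between /u/ and /o/) occurs between two vowels → [ɾ] by rule 1.
/o/ (between /r/ and /m/) occurs in an unstressed syllable → [ə] by rule 2.
/m/ (word-final) is unaffected → [m].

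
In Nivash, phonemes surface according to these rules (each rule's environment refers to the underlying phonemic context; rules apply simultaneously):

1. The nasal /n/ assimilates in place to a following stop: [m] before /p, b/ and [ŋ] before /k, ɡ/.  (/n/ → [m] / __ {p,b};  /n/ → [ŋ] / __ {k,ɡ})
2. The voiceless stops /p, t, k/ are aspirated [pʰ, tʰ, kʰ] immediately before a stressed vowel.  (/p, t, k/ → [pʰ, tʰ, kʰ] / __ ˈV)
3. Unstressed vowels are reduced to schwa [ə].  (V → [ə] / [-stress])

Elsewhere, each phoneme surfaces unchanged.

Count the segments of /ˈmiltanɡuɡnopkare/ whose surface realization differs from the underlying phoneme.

6

Segments that undergo a rule: /a/ → [ə] (rule 3); /n/ → [ŋ] (rule 1); /u/ → [ə] (rule 3); /o/ → [ə] (rule 3); /a/ → [ə] (rule 3); /e/ → [ə] (rule 3).
All other segments surface unchanged.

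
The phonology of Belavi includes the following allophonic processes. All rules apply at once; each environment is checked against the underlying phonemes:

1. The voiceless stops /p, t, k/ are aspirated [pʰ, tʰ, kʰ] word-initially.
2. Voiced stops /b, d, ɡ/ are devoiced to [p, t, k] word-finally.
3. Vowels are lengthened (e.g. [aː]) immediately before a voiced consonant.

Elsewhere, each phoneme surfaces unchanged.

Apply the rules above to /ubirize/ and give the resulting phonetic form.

[uːbiːriːze]

Rule 3 applies to /u/ (word-initial: before a voiced consonant) → [uː].
/b/ (between /u/ and /i/) is in the target of rule 2 but the environment (word-finally) is not met → [b].
Rule 3 applies to /i/ (between /b/ and /r/: before a voiced consonant) → [iː].
/r/ (between /i/ and /i/) is unaffected → [r].
/i/ (between /r/ and /z/): before a voiced consonant, so rule 3 applies → [iː].
/z/ (between /i/ and /e/) is unaffected → [z].
/e/ — word-final; rule 3 does not apply here → [e].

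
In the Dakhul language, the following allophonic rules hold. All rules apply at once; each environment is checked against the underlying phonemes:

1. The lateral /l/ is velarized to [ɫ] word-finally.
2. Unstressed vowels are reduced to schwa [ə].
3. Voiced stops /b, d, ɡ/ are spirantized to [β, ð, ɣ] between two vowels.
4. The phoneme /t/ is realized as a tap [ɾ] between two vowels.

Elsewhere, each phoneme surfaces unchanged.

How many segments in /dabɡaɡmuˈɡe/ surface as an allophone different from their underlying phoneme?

Segments that undergo a rule: /a/ → [ə] (rule 2); /a/ → [ə] (rule 2); /u/ → [ə] (rule 2); /ɡ/ → [ɣ] (rule 3).
All other segments surface unchanged.

4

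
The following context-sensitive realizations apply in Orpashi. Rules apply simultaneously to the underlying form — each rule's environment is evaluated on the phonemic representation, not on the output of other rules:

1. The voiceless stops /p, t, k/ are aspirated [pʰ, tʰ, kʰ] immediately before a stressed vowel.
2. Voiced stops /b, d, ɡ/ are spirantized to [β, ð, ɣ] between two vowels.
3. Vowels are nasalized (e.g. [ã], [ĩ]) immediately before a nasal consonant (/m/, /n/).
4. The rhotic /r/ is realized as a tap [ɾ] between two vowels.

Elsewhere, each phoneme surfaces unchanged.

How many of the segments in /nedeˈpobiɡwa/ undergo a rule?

3

Segments that undergo a rule: /d/ → [ð] (rule 2); /p/ → [pʰ] (rule 1); /b/ → [β] (rule 2).
All other segments surface unchanged.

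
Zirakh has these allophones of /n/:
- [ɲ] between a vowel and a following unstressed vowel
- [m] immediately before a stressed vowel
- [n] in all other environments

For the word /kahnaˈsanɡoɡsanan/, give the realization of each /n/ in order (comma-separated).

Occurrence 1 (position 4): no conditioning environment matches → elsewhere allophone [n].
Occurrence 2 (position 8): no conditioning environment matches → elsewhere allophone [n].
Occurrence 3 (position 14): between a vowel and a following unstressed vowel → [ɲ].
Occurrence 4 (position 16): no conditioning environment matches → elsewhere allophone [n].

[n], [n], [ɲ], [n]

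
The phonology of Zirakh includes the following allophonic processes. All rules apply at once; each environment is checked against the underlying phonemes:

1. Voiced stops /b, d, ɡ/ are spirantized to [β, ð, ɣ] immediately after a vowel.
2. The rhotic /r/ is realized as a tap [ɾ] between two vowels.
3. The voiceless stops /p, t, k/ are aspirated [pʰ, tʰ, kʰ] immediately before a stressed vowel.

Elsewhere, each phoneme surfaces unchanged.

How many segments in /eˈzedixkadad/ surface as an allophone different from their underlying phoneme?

3

Segments that undergo a rule: /d/ → [ð] (rule 1); /d/ → [ð] (rule 1); /d/ → [ð] (rule 1).
All other segments surface unchanged.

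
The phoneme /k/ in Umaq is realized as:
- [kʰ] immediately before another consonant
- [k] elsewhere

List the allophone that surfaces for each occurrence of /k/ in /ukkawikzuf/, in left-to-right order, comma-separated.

[kʰ], [k], [kʰ]

Occurrence 1 (position 2): immediately before another consonant → [kʰ].
Occurrence 2 (position 3): no conditioning environment matches → elsewhere allophone [k].
Occurrence 3 (position 7): immediately before another consonant → [kʰ].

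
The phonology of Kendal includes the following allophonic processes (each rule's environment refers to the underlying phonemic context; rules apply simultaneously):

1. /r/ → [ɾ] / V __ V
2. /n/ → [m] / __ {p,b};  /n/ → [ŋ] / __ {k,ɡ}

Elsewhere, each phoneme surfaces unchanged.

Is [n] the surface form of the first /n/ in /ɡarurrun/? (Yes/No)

Yes

/n/ (word-final) is in the target of rule 2 but the environment (before a labial or velar stop) is not met → [n].
The actual realization is [n], which matches [n].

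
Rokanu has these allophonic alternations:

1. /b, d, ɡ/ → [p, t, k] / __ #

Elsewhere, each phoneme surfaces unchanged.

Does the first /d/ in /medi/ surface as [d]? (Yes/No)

/d/ — between /e/ and /i/; rule 1 does not apply here → [d].
The actual realization is [d], which matches [d].

Yes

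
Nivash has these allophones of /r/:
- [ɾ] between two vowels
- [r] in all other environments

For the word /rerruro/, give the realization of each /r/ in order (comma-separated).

[r], [r], [r], [ɾ]

Occurrence 1 (position 1): no conditioning environment matches → elsewhere allophone [r].
Occurrence 2 (position 3): no conditioning environment matches → elsewhere allophone [r].
Occurrence 3 (position 4): no conditioning environment matches → elsewhere allophone [r].
Occurrence 4 (position 6): between two vowels → [ɾ].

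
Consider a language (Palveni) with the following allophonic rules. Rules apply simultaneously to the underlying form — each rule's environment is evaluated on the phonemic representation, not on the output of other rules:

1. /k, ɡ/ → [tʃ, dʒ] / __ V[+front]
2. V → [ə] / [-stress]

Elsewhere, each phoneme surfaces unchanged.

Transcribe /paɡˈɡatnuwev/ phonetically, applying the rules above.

/p/ stays [p].
/a/ (between /p/ and /ɡ/) occurs in an unstressed syllable → [ə] by rule 2.
/ɡ/ (between /a/ and /ɡ/): rule 1 targets it, but not before a front vowel → unchanged [ɡ].
/ɡ/ (between /ɡ/ and /a/) is in the target of rule 1 but the environment (before a front vowel) is not met → [ɡ].
/a/ (between /ɡ/ and /t/): rule 2 targets it, but not in an unstressed syllable → unchanged [a].
/t/ (between /a/ and /n/): no rule targets it → [t].
/n/ (between /t/ and /u/): no rule targets it → [n].
/u/ (between /n/ and /w/): in an unstressed syllable, so rule 2 applies → [ə].
/w/ stays [w].
/e/ (between /w/ and /v/) occurs in an unstressed syllable → [ə] by rule 2.
/v/ (word-final) is unaffected → [v].

[pəɡˈɡatnəwəv]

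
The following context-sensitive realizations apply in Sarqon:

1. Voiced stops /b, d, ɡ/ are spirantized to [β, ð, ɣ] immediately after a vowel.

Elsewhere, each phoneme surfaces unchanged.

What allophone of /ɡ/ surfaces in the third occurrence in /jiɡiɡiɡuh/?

[ɣ]

/ɡ/ meets the environment for rule 1 (immediately after a vowel) → [ɣ].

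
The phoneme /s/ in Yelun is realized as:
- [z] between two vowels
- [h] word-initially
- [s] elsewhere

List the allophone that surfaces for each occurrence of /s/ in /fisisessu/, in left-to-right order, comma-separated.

[z], [z], [s], [s]

Occurrence 1 (position 3): between two vowels → [z].
Occurrence 2 (position 5): between two vowels → [z].
Occurrence 3 (position 7): no conditioning environment matches → elsewhere allophone [s].
Occurrence 4 (position 8): no conditioning environment matches → elsewhere allophone [s].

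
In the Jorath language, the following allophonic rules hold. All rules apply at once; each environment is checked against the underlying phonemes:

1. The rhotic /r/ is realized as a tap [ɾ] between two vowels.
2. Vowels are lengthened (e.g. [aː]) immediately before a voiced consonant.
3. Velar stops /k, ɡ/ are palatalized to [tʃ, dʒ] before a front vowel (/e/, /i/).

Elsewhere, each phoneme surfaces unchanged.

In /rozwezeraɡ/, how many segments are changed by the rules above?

Segments that undergo a rule: /o/ → [oː] (rule 2); /e/ → [eː] (rule 2); /e/ → [eː] (rule 2); /r/ → [ɾ] (rule 1); /a/ → [aː] (rule 2).
All other segments surface unchanged.

5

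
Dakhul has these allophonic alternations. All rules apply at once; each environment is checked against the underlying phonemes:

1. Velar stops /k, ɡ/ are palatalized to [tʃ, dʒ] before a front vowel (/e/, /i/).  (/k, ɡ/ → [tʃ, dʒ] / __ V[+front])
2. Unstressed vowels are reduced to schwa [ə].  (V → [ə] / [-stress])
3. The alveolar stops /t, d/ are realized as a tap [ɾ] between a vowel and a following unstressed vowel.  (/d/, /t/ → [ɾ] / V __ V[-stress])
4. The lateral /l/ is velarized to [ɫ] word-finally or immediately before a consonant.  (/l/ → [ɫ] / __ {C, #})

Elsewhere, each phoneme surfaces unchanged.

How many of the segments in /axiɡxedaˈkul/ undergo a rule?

Segments that undergo a rule: /a/ → [ə] (rule 2); /i/ → [ə] (rule 2); /e/ → [ə] (rule 2); /d/ → [ɾ] (rule 3); /a/ → [ə] (rule 2); /l/ → [ɫ] (rule 4).
All other segments surface unchanged.

6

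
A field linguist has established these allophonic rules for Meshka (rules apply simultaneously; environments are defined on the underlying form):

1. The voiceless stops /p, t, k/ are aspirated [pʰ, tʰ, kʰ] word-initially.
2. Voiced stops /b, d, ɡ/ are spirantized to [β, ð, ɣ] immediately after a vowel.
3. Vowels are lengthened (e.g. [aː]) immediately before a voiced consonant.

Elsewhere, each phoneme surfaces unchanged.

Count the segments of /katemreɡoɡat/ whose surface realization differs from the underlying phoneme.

Segments that undergo a rule: /k/ → [kʰ] (rule 1); /e/ → [eː] (rule 3); /e/ → [eː] (rule 3); /ɡ/ → [ɣ] (rule 2); /o/ → [oː] (rule 3); /ɡ/ → [ɣ] (rule 2).
All other segments surface unchanged.

6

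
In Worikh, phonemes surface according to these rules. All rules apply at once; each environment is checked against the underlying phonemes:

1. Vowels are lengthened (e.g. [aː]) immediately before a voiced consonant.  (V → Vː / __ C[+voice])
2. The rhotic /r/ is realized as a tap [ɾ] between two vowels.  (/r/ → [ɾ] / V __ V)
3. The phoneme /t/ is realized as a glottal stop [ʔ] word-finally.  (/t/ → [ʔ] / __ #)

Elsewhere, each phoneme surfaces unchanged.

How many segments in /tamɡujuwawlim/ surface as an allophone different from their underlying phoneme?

Segments that undergo a rule: /a/ → [aː] (rule 1); /u/ → [uː] (rule 1); /u/ → [uː] (rule 1); /a/ → [aː] (rule 1); /i/ → [iː] (rule 1).
All other segments surface unchanged.

5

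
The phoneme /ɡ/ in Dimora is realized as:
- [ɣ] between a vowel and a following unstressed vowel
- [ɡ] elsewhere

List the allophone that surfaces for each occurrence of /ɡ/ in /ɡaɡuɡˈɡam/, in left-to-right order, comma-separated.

Occurrence 1 (position 1): no conditioning environment matches → elsewhere allophone [ɡ].
Occurrence 2 (position 3): between a vowel and a following unstressed vowel → [ɣ].
Occurrence 3 (position 5): no conditioning environment matches → elsewhere allophone [ɡ].
Occurrence 4 (position 6): no conditioning environment matches → elsewhere allophone [ɡ].

[ɡ], [ɣ], [ɡ], [ɡ]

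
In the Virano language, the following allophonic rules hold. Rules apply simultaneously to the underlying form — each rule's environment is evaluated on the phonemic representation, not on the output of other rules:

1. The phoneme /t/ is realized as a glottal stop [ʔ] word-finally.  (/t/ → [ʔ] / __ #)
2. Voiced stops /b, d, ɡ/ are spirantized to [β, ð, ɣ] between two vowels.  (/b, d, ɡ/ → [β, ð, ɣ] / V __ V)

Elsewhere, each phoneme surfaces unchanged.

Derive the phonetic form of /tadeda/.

/t/ (word-initial): rule 1 targets it, but not word-finally → unchanged [t].
/a/ (between /t/ and /d/) is unaffected → [a].
/d/ meets the environment for rule 2 (between two vowels) → [ð].
/e/ stays [e].
/d/ (between /e/ and /a/) occurs between two vowels → [ð] by rule 2.
/a/ — not in any rule's target class → [a].

[taðeða]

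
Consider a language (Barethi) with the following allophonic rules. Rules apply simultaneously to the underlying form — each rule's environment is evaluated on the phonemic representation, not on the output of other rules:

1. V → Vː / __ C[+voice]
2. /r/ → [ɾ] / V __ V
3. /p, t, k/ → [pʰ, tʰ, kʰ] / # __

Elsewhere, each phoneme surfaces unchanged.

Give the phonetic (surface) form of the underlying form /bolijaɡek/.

/b/ — not in any rule's target class → [b].
Rule 1 applies to /o/ (between /b/ and /l/: before a voiced consonant) → [oː].
/l/ (between /o/ and /i/) is unaffected → [l].
Rule 1 applies to /i/ (between /l/ and /j/: before a voiced consonant) → [iː].
/j/ stays [j].
/a/ (between /j/ and /ɡ/): before a voiced consonant, so rule 1 applies → [aː].
/ɡ/ — not in any rule's target class → [ɡ].
/e/ (between /ɡ/ and /k/): rule 1 targets it, but not before a voiced consonant → unchanged [e].
/k/ (word-final) is in the target of rule 3 but the environment (word-initially) is not met → [k].

[boːliːjaːɡek]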